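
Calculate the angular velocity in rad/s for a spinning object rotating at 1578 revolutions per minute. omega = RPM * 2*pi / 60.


omega = RPM * 2*pi / 60
= 1578 * 6.28318531 / 60
= 165.248 rad/s

165.248 rad/s


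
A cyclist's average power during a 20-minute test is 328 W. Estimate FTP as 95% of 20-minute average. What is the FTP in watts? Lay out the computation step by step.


FTP = 20-min power * 0.95
= 328 * 0.95
= 311.6 W

311.6 W


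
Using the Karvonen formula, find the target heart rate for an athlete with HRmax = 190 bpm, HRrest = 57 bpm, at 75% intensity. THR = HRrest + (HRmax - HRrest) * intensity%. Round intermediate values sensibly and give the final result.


HRR = 190 - 57 = 133
THR = 57 + 133 * 0.75
= 57 + 99.75
= 156.75 bpm

156.75 bpm


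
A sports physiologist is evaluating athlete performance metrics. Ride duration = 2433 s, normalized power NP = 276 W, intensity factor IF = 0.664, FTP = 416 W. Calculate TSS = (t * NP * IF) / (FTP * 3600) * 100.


Numerator = 2433 * 276 * 0.664 = 445881.312
Denominator = 416 * 3600 = 1497600
TSS = 445881.312 / 1497600 * 100
= 29.77

29.77 TSS


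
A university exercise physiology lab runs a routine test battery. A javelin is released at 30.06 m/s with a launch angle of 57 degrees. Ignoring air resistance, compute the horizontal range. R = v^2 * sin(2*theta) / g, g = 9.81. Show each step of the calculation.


Launch speed squared = 903.6036
sin(2 * 57 deg) = 0.913545
Range = 903.6036 * 0.913545 / 9.81
= 84.147 m

84.147 m


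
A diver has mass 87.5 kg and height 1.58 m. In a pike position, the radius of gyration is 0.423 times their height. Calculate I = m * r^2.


r = 0.423 * 1.58 = 0.66834 m
I = m * r^2 = 87.5 * 0.446678 = 39.084 kg*m^2

39.084 kg*m^2


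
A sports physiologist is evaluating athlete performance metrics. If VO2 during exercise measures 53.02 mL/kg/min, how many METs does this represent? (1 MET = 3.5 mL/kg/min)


METs = VO2 / 3.5 = 53.02 / 3.5 = 15.15

15.15 METs


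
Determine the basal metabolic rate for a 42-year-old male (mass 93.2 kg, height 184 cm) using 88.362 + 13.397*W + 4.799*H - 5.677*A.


BMR = 88.362 + 13.397*93.2 + 4.799*184 - 5.677*42
= 1981.54 kcal/day

1981.54 kcal/day


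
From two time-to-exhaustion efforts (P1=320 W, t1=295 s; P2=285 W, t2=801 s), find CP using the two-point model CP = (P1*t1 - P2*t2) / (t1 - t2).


Work in trial 1 = 94400 J
Work in trial 2 = 228285 J
Delta work = -133885 J
Delta time = -506 s
CP = -133885 / -506 = 264.59 W

264.59 W


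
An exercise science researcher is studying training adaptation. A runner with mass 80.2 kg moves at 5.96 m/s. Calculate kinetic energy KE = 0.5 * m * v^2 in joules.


v^2 = 5.96^2 = 35.5216
KE = 0.5 * 80.2 * 35.5216
= 1424.42 J

1424.42 J


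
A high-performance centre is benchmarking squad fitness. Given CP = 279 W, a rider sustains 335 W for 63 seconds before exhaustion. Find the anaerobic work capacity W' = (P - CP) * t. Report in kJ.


Excess power = 335 - 279 = 56 W
Work above CP = 56 * 63 = 3528 J
W' = 3.528 kJ

3.528 kJ


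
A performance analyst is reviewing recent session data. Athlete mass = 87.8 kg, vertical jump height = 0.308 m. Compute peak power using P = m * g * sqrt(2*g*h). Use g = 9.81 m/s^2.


sqrt(2 * 9.81 * 0.308) = sqrt(6.04296) = 2.458243 m/s
P = 87.8 * 9.81 * 2.458243
= 2117.33 W

2117.33 W


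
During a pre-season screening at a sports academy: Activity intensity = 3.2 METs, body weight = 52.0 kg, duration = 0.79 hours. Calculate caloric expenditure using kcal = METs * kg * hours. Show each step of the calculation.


kcal = 3.2 * 52.0 * 0.79
= 166.4 * 0.79
= 131.46 kcal

131.46 kcal


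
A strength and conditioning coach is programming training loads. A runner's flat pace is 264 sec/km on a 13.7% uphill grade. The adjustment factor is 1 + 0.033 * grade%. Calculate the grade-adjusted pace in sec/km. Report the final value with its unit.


Factor = 1 + 0.033 * 13.7 = 1.4521
Adjusted pace = 264 * 1.4521
= 383.35 sec/km

383.35 s/km


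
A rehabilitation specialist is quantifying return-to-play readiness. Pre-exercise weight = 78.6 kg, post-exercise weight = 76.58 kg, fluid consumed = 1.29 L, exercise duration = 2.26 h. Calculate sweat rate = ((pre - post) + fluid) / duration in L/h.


Weight loss = 78.6 - 76.58 = 2.02 kg (approx L)
Total sweat = 2.02 + 1.29 = 3.31 L
Sweat rate = 3.31 / 2.26 = 1.465 L/h

1.465 L/h


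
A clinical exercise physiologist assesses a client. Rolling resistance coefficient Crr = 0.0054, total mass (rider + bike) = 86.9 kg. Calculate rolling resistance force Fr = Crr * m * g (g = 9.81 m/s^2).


Fr = Crr * m * g
= 0.0054 * 86.9 * 9.81
= 4.603 N

4.603 N


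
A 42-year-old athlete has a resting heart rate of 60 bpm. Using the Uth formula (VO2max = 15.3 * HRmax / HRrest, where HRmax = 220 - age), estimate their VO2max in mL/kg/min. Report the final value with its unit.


HRmax = 220 - 42 = 178 bpm
Ratio = HRmax / HRrest = 178 / 60 = 2.9667
VO2max = 15.3 * 2.9667 = 45.39 mL/kg/min

45.39 mL/kg/min


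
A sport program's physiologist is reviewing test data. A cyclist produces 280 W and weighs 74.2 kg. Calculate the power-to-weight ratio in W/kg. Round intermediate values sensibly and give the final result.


P/W = power / mass
= 280 / 74.2
= 3.774 W/kg

3.774 W/kg


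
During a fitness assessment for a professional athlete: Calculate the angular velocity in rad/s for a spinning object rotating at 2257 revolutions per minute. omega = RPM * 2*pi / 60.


omega = RPM * 2*pi / 60
= 2257 * 6.28318531 / 60
= 236.352 rad/s

236.352 rad/s


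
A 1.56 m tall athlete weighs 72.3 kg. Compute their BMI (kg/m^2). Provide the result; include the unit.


height^2 = 2.4336 m^2
BMI = 72.3 / 2.4336 = 29.71 kg/m^2

29.71 kg/m^2


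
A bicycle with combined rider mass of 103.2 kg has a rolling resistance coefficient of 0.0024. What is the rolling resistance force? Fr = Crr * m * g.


Fr = 0.0024 * 103.2 * 9.81
= 0.24768 * 9.81
= 2.43 N

2.43 N


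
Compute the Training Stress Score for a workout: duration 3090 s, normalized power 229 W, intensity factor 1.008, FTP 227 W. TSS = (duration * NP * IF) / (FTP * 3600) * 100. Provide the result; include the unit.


Product = 3090 * 229 * 1.008 = 713270.88
Base = 227 * 3600 = 817200
TSS = 713270.88 / 817200 * 100 = 87.28

87.28 TSS


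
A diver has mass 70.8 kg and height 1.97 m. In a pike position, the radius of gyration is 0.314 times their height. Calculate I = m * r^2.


r = 0.314 * 1.97 = 0.61858 m
I = m * r^2 = 70.8 * 0.382641 = 27.091 kg*m^2

27.091 kg*m^2


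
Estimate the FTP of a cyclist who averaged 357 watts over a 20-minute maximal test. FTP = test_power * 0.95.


FTP = 357 * 0.95 = 339.15 W

339.15 W


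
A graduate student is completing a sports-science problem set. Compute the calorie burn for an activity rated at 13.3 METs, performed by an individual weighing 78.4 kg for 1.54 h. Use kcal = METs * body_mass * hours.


Product of METs and mass = 13.3 * 78.4 = 1042.72
Total kcal = 1042.72 * 1.54 = 1605.79 kcal

1605.79 kcal


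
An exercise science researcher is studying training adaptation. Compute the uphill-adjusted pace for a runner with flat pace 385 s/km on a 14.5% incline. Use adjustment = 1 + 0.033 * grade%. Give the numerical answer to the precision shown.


Adjustment factor = 1 + 0.033 * 14.5 = 1.4785
Grade-adjusted pace = 385 * 1.4785 = 569.22 s/km

569.22 s/km


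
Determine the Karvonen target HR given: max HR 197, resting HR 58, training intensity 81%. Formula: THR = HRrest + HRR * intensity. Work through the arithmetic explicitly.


HRR = HRmax - HRrest = 197 - 58 = 139
THR = 58 + 139 * 0.81
= 170.59 bpm

170.59 bpm


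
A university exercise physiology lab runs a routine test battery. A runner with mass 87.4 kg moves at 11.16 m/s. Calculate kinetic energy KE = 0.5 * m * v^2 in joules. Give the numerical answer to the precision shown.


v^2 = 11.16^2 = 124.5456
KE = 0.5 * 87.4 * 124.5456
= 5442.64 J

5442.64 J


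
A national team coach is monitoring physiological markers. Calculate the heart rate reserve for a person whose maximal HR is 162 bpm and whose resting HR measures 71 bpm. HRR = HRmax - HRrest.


HRmax = 162 bpm
HRrest = 71 bpm
HRR = 162 - 71 = 91 bpm

91 bpm


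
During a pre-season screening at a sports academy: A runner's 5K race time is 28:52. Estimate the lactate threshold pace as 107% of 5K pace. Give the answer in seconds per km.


Total race time = 28*60 + 52 = 1732 seconds
5K pace = 1732 / 5 = 346.4 sec/km
LT pace = 346.4 * 1.07 = 370.65 sec/km

370.65 s/km


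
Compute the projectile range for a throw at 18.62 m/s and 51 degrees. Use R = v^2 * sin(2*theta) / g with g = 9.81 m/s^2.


Two times the angle = 102 degrees
sin(102) = 0.978148
R = 346.7044 * 0.978148 / 9.81 = 34.57 m

34.57 m


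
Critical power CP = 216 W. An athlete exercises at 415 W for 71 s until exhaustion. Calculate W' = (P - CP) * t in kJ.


P - CP = 415 - 216 = 199 W
W' = 199 * 71 = 14129 J
= 14129 / 1000 = 14.129 kJ

14.129 kJ


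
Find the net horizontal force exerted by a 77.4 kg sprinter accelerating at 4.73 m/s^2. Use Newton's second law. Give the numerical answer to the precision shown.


Newton's second law: F = m * a
F = 77.4 * 4.73 = 366.1 N

366.1 N


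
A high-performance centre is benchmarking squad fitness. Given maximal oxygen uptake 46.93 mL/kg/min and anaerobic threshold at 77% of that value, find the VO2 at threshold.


Percentage as decimal = 0.77
VO2 at AT = 46.93 * 0.77 = 36.14 mL/kg/min

36.14 mL/kg/min


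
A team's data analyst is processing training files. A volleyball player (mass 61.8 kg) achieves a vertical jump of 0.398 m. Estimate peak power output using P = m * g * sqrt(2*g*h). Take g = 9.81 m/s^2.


2 * g * h = 2 * 9.81 * 0.398 = 7.80876
sqrt(7.80876) = 2.794416 m/s
P = 61.8 * 9.81 * 2.794416 = 1694.14 W

1694.14 W


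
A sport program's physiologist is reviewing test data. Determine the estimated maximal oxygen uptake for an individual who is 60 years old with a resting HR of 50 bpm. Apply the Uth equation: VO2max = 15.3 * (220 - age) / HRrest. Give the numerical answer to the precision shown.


HRmax = 220 - 60 = 160
VO2max = 15.3 * (160 / 50)
= 15.3 * 3.2
= 48.96 mL/kg/min

48.96 mL/kg/min


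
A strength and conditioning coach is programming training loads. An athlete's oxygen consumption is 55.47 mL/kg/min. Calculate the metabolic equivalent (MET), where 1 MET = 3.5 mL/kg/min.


MET = VO2 / 3.5
= 55.47 / 3.5
= 15.85 METs

15.85 METs


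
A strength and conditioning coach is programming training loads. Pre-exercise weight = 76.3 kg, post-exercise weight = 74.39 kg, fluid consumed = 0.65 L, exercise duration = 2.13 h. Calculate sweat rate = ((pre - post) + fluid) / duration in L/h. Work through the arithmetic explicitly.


Weight loss = 76.3 - 74.39 = 1.91 kg (approx L)
Total sweat = 1.91 + 0.65 = 2.56 L
Sweat rate = 2.56 / 2.13 = 1.202 L/h

1.202 L/h


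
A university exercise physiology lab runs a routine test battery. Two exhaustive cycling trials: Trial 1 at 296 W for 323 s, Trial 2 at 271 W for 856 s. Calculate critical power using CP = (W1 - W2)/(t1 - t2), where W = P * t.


W1 = 296 * 323 = 95608 J
W2 = 271 * 856 = 231976 J
CP = (95608 - 231976) / (323 - 856)
= -136368 / -533
= 255.85 W

255.85 W


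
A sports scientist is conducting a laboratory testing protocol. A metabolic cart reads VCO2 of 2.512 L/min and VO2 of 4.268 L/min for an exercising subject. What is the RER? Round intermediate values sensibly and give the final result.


RER = VCO2 / VO2 = 2.512 / 4.268 = 0.5886

0.5886


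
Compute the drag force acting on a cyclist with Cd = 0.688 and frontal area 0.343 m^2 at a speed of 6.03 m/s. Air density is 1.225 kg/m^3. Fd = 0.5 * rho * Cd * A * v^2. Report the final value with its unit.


Step 1: v^2 = 36.3609
Step 2: Fd = 0.5 * 1.225 * 0.688 * 0.343 * 36.3609
= 5.256 N

5.256 N


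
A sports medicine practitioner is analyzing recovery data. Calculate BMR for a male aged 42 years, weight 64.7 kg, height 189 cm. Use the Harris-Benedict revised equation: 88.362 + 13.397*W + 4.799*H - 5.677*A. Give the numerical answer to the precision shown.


Substituting values:
W term = 13.397 * 64.7 = 866.7859
H term = 4.799 * 189 = 907.011
A term = 5.677 * 42 = 238.434
BMR = 1623.72 kcal/day

1623.72 kcal/day


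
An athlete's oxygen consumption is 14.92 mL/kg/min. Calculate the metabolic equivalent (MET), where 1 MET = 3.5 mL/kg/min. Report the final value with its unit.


MET = VO2 / 3.5
= 14.92 / 3.5
= 4.26 METs

4.26 METs


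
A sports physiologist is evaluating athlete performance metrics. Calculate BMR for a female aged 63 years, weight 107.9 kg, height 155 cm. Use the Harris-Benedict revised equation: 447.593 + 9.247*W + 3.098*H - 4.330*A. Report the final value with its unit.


Substituting values:
W term = 9.247 * 107.9 = 997.7513
H term = 3.098 * 155 = 480.19
A term = 4.330 * 63 = 272.79
BMR = 1652.74 kcal/day

1652.74 kcal/day


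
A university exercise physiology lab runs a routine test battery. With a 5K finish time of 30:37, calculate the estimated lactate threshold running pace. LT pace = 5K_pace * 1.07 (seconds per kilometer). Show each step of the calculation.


Race duration = 1837 s for 5 km
Average pace = 1837 / 5 = 367.4 s/km
LT pace = 367.4 * 1.07
= 393.12 s/km

393.12 s/km


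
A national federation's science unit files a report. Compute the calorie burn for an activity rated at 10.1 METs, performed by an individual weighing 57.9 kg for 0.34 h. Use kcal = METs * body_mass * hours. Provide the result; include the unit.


Product of METs and mass = 10.1 * 57.9 = 584.79
Total kcal = 584.79 * 0.34 = 198.83 kcal

198.83 kcal


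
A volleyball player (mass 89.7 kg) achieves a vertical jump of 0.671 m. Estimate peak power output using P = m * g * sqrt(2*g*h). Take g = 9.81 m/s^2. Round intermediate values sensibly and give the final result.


2 * g * h = 2 * 9.81 * 0.671 = 13.16502
sqrt(13.16502) = 3.628363 m/s
P = 89.7 * 9.81 * 3.628363 = 3192.8 W

3192.8 W


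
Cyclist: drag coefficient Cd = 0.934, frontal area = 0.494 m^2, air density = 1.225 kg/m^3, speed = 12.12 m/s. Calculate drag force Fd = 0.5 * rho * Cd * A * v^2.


v^2 = 12.12^2 = 146.8944
Fd = 0.5 * 1.225 * 0.934 * 0.494 * 146.8944
= 41.513 N

41.513 N


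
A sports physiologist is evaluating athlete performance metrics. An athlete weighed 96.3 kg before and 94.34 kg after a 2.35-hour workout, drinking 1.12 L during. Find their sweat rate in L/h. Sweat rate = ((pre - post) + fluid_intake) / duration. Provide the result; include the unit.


Body mass change = 1.96 kg
Total sweat loss = 1.96 + 1.12 = 3.08 L
Rate = 3.08 / 2.35 = 1.311 L/h

1.311 L/h


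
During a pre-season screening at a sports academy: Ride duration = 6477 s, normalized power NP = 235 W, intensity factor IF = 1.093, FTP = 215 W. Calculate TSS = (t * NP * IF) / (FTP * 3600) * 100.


Numerator = 6477 * 235 * 1.093 = 1663649.835
Denominator = 215 * 3600 = 774000
TSS = 1663649.835 / 774000 * 100
= 214.94

214.94 TSS


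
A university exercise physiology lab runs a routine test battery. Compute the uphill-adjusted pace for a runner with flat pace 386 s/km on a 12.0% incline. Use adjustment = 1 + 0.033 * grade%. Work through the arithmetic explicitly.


Adjustment factor = 1 + 0.033 * 12.0 = 1.396
Grade-adjusted pace = 386 * 1.396 = 538.86 s/km

538.86 s/km


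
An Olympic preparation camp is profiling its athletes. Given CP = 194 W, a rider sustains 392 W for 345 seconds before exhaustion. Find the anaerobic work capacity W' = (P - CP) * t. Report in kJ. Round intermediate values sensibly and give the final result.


Excess power = 392 - 194 = 198 W
Work above CP = 198 * 345 = 68310 J
W' = 68.31 kJ

68.31 kJ


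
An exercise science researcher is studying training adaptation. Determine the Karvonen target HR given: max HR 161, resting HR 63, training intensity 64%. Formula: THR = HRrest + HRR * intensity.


HRR = HRmax - HRrest = 161 - 63 = 98
THR = 63 + 98 * 0.64
= 125.72 bpm

125.72 bpm


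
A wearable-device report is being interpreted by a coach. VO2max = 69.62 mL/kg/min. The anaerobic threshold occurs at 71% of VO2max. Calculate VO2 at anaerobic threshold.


AT fraction = 71 / 100 = 0.71
AT VO2 = 69.62 * 0.71
= 49.43 mL/kg/min

49.43 mL/kg/min


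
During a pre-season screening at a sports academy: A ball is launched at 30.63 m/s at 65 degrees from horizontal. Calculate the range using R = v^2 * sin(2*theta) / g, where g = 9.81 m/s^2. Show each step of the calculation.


sin(2 * 65) = sin(130) = 0.766044
v^2 = 30.63^2 = 938.1969
R = 938.1969 * 0.766044 / 9.81
= 73.262 m

73.262 m


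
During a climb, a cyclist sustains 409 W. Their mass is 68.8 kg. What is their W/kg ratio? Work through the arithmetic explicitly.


Power-to-weight = 409 W / 68.8 kg
= 5.945 W/kg

5.945 W/kg


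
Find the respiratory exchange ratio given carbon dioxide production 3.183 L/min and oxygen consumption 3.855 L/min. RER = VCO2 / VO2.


VCO2 = 3.183 L/min
VO2 = 3.855 L/min
RER = 3.183 / 3.855 = 0.8257

0.8257


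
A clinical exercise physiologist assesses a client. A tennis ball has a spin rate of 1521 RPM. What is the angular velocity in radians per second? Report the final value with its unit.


Convert RPM to rad/s: multiply by 2*pi and divide by 60
omega = 1521 * 2 * pi / 60
= 159.279 rad/s

159.279 rad/s


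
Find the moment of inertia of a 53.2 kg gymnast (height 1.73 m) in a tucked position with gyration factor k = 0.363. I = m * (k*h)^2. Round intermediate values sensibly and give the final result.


Radius of gyration = 0.363 * 1.73 = 0.62799 m
I = 53.2 * 0.62799^2
= 53.2 * 0.394371
= 20.981 kg*m^2

20.981 kg*m^2


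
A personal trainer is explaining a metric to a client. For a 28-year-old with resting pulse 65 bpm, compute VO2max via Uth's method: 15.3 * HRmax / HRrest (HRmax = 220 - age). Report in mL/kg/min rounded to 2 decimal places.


Step 1: HRmax = 220 - 28 = 192 bpm
Step 2: Ratio = 192 / 65 = 2.9538
Step 3: VO2max = 15.3 * 2.9538 = 45.19 mL/kg/min

45.19 mL/kg/min


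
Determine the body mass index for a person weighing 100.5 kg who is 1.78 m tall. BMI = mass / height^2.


BMI = mass / height^2
= 100.5 / 1.78^2
= 100.5 / 3.1684
= 31.72 kg/m^2

31.72 kg/m^2


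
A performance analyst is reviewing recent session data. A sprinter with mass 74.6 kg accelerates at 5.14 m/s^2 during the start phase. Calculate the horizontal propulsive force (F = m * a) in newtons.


F = m * a
= 74.6 * 5.14
= 383.44 N

383.44 N


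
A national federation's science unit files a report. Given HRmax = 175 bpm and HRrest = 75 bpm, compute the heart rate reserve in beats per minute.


Heart rate reserve = maximum HR minus resting HR
HRR = 175 - 75 = 100 bpm

100 bpm


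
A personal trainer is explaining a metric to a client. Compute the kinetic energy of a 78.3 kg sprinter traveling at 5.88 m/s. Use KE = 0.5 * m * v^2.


Velocity squared = 34.5744
KE = 0.5 * 78.3 * 34.5744 = 1353.59 J

1353.59 J


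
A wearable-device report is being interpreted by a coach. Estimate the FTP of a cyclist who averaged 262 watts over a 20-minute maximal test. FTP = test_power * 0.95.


FTP = 262 * 0.95 = 248.9 W

248.9 W


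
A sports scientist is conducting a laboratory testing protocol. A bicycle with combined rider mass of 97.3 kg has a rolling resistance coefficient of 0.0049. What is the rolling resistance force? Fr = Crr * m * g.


Fr = 0.0049 * 97.3 * 9.81
= 0.47677 * 9.81
= 4.677 N

4.677 N


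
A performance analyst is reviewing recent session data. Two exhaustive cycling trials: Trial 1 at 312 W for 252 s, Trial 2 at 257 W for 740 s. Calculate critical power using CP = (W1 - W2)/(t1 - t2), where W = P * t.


W1 = 312 * 252 = 78624 J
W2 = 257 * 740 = 190180 J
CP = (78624 - 190180) / (252 - 740)
= -111556 / -488
= 228.6 W

228.6 W


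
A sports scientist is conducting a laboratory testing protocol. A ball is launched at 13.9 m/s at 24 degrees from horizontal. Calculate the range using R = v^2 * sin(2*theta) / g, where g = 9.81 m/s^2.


sin(2 * 24) = sin(48) = 0.743145
v^2 = 13.9^2 = 193.21
R = 193.21 * 0.743145 / 9.81
= 14.636 m

14.636 m


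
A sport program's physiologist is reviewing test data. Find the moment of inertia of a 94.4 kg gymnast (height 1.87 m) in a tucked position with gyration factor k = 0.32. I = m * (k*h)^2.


Radius of gyration = 0.32 * 1.87 = 0.5984 m
I = 94.4 * 0.5984^2
= 94.4 * 0.358083
= 33.803 kg*m^2

33.803 kg*m^2


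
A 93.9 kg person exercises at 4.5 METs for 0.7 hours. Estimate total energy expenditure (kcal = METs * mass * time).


Energy = METs * mass(kg) * time(h)
= 4.5 * 93.9 * 0.7
= 295.79 kcal

295.79 kcal


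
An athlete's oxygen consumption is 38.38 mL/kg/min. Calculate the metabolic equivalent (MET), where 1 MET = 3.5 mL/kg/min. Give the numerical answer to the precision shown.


MET = VO2 / 3.5
= 38.38 / 3.5
= 10.97 METs

10.97 METs


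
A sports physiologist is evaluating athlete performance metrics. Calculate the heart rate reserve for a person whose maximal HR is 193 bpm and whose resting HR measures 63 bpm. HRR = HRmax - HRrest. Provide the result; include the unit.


HRmax = 193 bpm
HRrest = 63 bpm
HRR = 193 - 63 = 130 bpm

130 bpm


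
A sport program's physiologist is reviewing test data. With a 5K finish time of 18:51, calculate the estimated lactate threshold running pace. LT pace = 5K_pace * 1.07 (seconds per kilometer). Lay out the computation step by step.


Race duration = 1131 s for 5 km
Average pace = 1131 / 5 = 226.2 s/km
LT pace = 226.2 * 1.07
= 242.03 s/km

242.03 s/km


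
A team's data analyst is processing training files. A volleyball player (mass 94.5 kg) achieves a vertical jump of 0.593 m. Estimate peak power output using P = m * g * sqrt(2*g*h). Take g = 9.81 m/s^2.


2 * g * h = 2 * 9.81 * 0.593 = 11.63466
sqrt(11.63466) = 3.410962 m/s
P = 94.5 * 9.81 * 3.410962 = 3162.12 W

3162.12 W


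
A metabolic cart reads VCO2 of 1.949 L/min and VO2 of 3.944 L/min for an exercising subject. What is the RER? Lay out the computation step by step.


RER = VCO2 / VO2 = 1.949 / 3.944 = 0.4942

0.4942


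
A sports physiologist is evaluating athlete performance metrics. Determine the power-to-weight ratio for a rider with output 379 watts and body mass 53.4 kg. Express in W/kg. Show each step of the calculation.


P/W = 379 / 53.4 = 7.097 W/kg

7.097 W/kg


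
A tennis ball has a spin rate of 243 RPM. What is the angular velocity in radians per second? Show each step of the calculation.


Convert RPM to rad/s: multiply by 2*pi and divide by 60
omega = 243 * 2 * pi / 60
= 25.447 rad/s

25.447 rad/s


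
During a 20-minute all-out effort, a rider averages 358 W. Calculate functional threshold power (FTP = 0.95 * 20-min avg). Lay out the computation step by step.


FTP = 0.95 * 358
= 340.1 W

340.1 W


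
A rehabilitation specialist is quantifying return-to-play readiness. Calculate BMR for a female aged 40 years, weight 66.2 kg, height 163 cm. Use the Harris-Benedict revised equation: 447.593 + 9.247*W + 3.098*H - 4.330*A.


Substituting values:
W term = 9.247 * 66.2 = 612.1514
H term = 3.098 * 163 = 504.974
A term = 4.330 * 40 = 173.2
BMR = 1391.52 kcal/day

1391.52 kcal/day


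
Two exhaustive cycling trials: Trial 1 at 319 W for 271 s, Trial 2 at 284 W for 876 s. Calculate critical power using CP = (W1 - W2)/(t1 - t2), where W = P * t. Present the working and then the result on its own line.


W1 = 319 * 271 = 86449 J
W2 = 284 * 876 = 248784 J
CP = (86449 - 248784) / (271 - 876)
= -162335 / -605
= 268.32 W

268.32 W


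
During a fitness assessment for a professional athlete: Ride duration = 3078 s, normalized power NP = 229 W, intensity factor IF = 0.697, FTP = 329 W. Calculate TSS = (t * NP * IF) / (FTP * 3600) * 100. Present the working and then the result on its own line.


Numerator = 3078 * 229 * 0.697 = 491288.814
Denominator = 329 * 3600 = 1184400
TSS = 491288.814 / 1184400 * 100
= 41.48

41.48 TSS


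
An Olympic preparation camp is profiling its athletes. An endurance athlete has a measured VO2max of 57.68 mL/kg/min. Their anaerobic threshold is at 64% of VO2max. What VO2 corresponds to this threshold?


Anaerobic threshold VO2 = VO2max * 64%
= 57.68 * 0.64
= 36.92 mL/kg/min

36.92 mL/kg/min


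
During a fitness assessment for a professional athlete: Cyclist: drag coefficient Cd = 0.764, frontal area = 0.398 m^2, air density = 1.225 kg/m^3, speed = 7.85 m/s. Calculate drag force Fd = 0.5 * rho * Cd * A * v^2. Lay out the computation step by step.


v^2 = 7.85^2 = 61.6225
Fd = 0.5 * 1.225 * 0.764 * 0.398 * 61.6225
= 11.477 N

11.477 N


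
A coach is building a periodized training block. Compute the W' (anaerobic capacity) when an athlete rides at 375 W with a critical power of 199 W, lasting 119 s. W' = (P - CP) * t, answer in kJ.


Above-CP power = 176 W
Duration = 119 s
W' = 176 * 119 = 20944 J
Convert: 20944 / 1000 = 20.944 kJ

20.944 kJ


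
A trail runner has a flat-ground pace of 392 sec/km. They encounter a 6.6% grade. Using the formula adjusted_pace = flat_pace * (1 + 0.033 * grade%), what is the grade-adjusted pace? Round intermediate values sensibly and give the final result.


Grade factor = 1 + 0.033 * 6.6 = 1.2178
Adjusted = 392 * 1.2178 = 477.38 sec/km

477.38 s/km


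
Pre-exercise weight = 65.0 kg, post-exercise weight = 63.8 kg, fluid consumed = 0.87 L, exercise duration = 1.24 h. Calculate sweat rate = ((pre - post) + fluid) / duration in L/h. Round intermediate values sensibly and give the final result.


Weight loss = 65.0 - 63.8 = 1.2 kg (approx L)
Total sweat = 1.2 + 0.87 = 2.07 L
Sweat rate = 2.07 / 1.24 = 1.669 L/h

1.669 L/h


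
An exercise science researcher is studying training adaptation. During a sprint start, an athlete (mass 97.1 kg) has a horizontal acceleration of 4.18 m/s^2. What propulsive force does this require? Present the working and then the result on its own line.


Propulsive force = mass * acceleration
= 97.1 kg * 4.18 m/s^2
= 405.88 N

405.88 N


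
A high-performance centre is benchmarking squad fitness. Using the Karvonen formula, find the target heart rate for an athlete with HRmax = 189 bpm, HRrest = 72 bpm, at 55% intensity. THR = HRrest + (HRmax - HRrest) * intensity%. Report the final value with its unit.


HRR = 189 - 72 = 117
THR = 72 + 117 * 0.55
= 72 + 64.35
= 136.35 bpm

136.35 bpm


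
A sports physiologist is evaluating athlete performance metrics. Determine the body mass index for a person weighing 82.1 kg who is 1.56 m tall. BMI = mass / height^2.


BMI = mass / height^2
= 82.1 / 1.56^2
= 82.1 / 2.4336
= 33.74 kg/m^2

33.74 kg/m^2


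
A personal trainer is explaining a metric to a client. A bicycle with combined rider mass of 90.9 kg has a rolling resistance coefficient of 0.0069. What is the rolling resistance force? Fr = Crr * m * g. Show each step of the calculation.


Fr = 0.0069 * 90.9 * 9.81
= 0.62721 * 9.81
= 6.153 N

6.153 N


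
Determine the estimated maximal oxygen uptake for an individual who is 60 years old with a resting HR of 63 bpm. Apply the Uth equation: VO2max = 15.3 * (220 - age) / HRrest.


HRmax = 220 - 60 = 160
VO2max = 15.3 * (160 / 63)
= 15.3 * 2.5397
= 38.86 mL/kg/min

38.86 mL/kg/min


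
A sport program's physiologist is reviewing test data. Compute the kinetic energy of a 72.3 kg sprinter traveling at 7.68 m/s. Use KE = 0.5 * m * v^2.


Velocity squared = 58.9824
KE = 0.5 * 72.3 * 58.9824 = 2132.21 J

2132.21 J


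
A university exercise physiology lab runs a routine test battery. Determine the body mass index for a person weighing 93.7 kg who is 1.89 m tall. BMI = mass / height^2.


BMI = mass / height^2
= 93.7 / 1.89^2
= 93.7 / 3.5721
= 26.23 kg/m^2

26.23 kg/m^2


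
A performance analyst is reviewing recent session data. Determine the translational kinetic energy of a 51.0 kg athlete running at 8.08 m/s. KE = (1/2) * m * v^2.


KE = 0.5 * m * v^2
= 0.5 * 51.0 * 8.08^2
= 0.5 * 51.0 * 65.2864
= 1664.8 J

1664.8 J


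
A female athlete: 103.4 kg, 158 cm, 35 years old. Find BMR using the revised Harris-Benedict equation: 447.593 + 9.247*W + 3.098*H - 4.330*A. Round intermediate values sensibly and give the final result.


Intercept = 447.593
Weight contribution = 9.247 * 103.4 = 956.1398
Height contribution = 3.098 * 158 = 489.484
Age contribution = 4.33 * 35 = 151.55
BMR = 447.593 + 956.1398 + 489.484 - 151.55
= 1741.67 kcal/day

1741.67 kcal/day


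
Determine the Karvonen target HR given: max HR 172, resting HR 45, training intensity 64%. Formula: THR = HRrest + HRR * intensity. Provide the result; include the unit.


HRR = HRmax - HRrest = 172 - 45 = 127
THR = 45 + 127 * 0.64
= 126.28 bpm

126.28 bpm


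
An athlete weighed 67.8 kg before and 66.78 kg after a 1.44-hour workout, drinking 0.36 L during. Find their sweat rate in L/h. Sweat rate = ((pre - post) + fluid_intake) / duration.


Body mass change = 1.02 kg
Total sweat loss = 1.02 + 0.36 = 1.38 L
Rate = 1.38 / 1.44 = 0.958 L/h

0.958 L/h


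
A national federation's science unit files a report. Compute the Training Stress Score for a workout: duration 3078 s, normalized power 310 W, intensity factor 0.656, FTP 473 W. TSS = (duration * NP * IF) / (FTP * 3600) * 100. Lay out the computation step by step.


Product = 3078 * 310 * 0.656 = 625942.08
Base = 473 * 3600 = 1702800
TSS = 625942.08 / 1702800 * 100 = 36.76

36.76 TSS


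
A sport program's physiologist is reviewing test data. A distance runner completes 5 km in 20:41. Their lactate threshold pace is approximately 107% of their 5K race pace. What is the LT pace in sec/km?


Convert to seconds: 20 min 41 s = 1241 s
Pace per km = 1241 / 5 = 248.2 s/km
LT pace = 248.2 * 1.07 = 265.57 s/km

265.57 s/km


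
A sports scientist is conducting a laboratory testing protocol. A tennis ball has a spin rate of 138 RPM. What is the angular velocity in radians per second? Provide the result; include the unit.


Convert RPM to rad/s: multiply by 2*pi and divide by 60
omega = 138 * 2 * pi / 60
= 14.451 rad/s

14.451 rad/s


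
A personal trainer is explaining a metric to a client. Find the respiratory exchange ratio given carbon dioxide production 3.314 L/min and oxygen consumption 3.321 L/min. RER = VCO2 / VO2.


VCO2 = 3.314 L/min
VO2 = 3.321 L/min
RER = 3.314 / 3.321 = 0.9979

0.9979


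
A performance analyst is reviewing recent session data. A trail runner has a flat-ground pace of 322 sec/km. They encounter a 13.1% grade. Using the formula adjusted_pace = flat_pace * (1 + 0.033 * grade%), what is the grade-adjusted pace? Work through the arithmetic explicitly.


Grade factor = 1 + 0.033 * 13.1 = 1.4323
Adjusted = 322 * 1.4323 = 461.2 sec/km

461.2 s/km


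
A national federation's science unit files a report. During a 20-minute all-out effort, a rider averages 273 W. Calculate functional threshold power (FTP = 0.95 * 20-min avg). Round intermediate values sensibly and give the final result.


FTP = 0.95 * 273
= 259.35 W

259.35 W


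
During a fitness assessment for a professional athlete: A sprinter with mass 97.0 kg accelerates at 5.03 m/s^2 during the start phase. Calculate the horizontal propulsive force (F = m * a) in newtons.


F = m * a
= 97.0 * 5.03
= 487.91 N

487.91 N


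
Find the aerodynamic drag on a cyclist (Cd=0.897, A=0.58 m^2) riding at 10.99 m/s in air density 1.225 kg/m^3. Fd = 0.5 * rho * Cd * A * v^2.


Fd = 0.5 * 1.225 * 0.897 * 0.58 * 10.99^2
= 0.5 * 1.225 * 0.897 * 0.58 * 120.7801
= 38.488 N

38.488 N


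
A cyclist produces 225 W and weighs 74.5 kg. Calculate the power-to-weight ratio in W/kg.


P/W = power / mass
= 225 / 74.5
= 3.02 W/kg

3.02 W/kg


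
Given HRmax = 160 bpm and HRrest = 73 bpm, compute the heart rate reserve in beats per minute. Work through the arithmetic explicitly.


Heart rate reserve = maximum HR minus resting HR
HRR = 160 - 73 = 87 bpm

87 bpm


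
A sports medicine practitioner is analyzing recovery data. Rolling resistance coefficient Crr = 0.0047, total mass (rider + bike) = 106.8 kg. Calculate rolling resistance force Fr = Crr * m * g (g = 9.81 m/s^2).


Fr = Crr * m * g
= 0.0047 * 106.8 * 9.81
= 4.924 N

4.924 N


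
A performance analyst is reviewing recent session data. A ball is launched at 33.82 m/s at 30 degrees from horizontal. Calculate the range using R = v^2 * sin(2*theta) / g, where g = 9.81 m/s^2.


sin(2 * 30) = sin(60) = 0.866025
v^2 = 33.82^2 = 1143.7924
R = 1143.7924 * 0.866025 / 9.81
= 100.974 m

100.974 m


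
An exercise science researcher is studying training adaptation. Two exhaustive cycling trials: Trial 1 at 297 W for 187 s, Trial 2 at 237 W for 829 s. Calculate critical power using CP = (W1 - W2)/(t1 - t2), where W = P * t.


W1 = 297 * 187 = 55539 J
W2 = 237 * 829 = 196473 J
CP = (55539 - 196473) / (187 - 829)
= -140934 / -642
= 219.52 W

219.52 W


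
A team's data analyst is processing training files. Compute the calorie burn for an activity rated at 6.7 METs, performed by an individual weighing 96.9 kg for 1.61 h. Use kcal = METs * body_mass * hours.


Product of METs and mass = 6.7 * 96.9 = 649.23
Total kcal = 649.23 * 1.61 = 1045.26 kcal

1045.26 kcal


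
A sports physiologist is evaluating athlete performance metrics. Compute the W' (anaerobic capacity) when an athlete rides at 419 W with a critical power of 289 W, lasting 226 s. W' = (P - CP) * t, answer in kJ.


Above-CP power = 130 W
Duration = 226 s
W' = 130 * 226 = 29380 J
Convert: 29380 / 1000 = 29.38 kJ

29.38 kJ


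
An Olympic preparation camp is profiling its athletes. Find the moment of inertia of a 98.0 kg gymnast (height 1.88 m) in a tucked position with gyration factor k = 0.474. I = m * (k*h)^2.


Radius of gyration = 0.474 * 1.88 = 0.89112 m
I = 98.0 * 0.89112^2
= 98.0 * 0.794095
= 77.821 kg*m^2

77.821 kg*m^2


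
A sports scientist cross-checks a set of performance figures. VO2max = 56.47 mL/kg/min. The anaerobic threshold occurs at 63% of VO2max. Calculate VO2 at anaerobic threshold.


AT fraction = 63 / 100 = 0.63
AT VO2 = 56.47 * 0.63
= 35.58 mL/kg/min

35.58 mL/kg/min


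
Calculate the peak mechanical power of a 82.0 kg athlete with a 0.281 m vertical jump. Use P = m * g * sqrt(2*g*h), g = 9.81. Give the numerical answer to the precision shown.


First, sqrt(2gh) = sqrt(2 * 9.81 * 0.281)
= sqrt(5.51322) = 2.348025 m/s
Power = 82.0 * 9.81 * 2.348025 = 1888.8 W

1888.8 W


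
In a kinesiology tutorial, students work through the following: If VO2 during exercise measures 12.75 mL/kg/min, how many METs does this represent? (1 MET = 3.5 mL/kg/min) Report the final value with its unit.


METs = VO2 / 3.5 = 12.75 / 3.5 = 3.64

3.64 METs


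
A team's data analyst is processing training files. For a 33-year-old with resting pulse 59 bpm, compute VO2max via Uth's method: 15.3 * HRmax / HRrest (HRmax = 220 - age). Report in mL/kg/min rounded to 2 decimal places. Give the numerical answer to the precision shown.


Step 1: HRmax = 220 - 33 = 187 bpm
Step 2: Ratio = 187 / 59 = 3.1695
Step 3: VO2max = 15.3 * 3.1695 = 48.49 mL/kg/min

48.49 mL/kg/min


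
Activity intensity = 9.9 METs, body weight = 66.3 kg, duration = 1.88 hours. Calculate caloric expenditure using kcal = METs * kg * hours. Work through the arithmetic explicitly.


kcal = 9.9 * 66.3 * 1.88
= 656.37 * 1.88
= 1233.98 kcal

1233.98 kcal


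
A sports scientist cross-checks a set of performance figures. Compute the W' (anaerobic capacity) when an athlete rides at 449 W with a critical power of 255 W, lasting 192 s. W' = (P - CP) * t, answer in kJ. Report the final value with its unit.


Above-CP power = 194 W
Duration = 192 s
W' = 194 * 192 = 37248 J
Convert: 37248 / 1000 = 37.248 kJ

37.248 kJ


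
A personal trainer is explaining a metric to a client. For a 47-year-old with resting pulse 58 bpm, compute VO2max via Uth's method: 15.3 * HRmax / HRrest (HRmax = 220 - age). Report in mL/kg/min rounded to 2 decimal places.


Step 1: HRmax = 220 - 47 = 173 bpm
Step 2: Ratio = 173 / 58 = 2.9828
Step 3: VO2max = 15.3 * 2.9828 = 45.64 mL/kg/min

45.64 mL/kg/min


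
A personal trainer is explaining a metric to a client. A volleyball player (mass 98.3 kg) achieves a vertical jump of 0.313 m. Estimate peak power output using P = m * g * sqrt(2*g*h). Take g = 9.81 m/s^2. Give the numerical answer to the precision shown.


2 * g * h = 2 * 9.81 * 0.313 = 6.14106
sqrt(6.14106) = 2.478116 m/s
P = 98.3 * 9.81 * 2.478116 = 2389.7 W

2389.7 W


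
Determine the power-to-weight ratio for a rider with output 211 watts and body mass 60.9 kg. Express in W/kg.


P/W = 211 / 60.9 = 3.465 W/kg

3.465 W/kg


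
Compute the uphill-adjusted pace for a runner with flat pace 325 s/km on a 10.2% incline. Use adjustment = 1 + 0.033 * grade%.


Adjustment factor = 1 + 0.033 * 10.2 = 1.3366
Grade-adjusted pace = 325 * 1.3366 = 434.4 s/km

434.4 s/km


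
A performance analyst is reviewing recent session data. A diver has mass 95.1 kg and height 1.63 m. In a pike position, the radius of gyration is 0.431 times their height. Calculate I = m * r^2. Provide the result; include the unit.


r = 0.431 * 1.63 = 0.70253 m
I = m * r^2 = 95.1 * 0.493548 = 46.936 kg*m^2

46.936 kg*m^2


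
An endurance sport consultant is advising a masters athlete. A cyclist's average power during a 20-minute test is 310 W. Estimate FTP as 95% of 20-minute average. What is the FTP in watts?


FTP = 20-min power * 0.95
= 310 * 0.95
= 294.5 W

294.5 W


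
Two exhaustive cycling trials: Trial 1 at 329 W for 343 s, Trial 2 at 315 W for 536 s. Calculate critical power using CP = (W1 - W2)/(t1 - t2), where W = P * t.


W1 = 329 * 343 = 112847 J
W2 = 315 * 536 = 168840 J
CP = (112847 - 168840) / (343 - 536)
= -55993 / -193
= 290.12 W

290.12 W


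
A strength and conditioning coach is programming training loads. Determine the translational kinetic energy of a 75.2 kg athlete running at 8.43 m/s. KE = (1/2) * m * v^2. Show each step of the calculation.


KE = 0.5 * m * v^2
= 0.5 * 75.2 * 8.43^2
= 0.5 * 75.2 * 71.0649
= 2672.04 J

2672.04 J


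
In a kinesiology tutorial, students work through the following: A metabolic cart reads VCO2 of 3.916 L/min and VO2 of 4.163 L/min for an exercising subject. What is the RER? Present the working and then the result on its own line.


RER = VCO2 / VO2 = 3.916 / 4.163 = 0.9407

0.9407


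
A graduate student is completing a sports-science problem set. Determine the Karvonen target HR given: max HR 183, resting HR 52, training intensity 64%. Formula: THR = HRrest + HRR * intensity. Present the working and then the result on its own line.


HRR = HRmax - HRrest = 183 - 52 = 131
THR = 52 + 131 * 0.64
= 135.84 bpm

135.84 bpm


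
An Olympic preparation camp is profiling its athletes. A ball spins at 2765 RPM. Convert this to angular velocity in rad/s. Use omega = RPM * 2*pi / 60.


omega = 2765 * 2 * pi / 60
= 2765 * 6.28318531 / 60
= 17373.007 / 60
= 289.55 rad/s

289.55 rad/s


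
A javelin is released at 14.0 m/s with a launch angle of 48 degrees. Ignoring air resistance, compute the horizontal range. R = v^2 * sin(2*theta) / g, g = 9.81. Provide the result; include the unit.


Launch speed squared = 196.0
sin(2 * 48 deg) = 0.994522
Range = 196.0 * 0.994522 / 9.81
= 19.87 m

19.87 m


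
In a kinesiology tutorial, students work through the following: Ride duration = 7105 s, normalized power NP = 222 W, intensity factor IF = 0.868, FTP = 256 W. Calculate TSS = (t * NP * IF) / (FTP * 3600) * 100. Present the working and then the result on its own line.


Numerator = 7105 * 222 * 0.868 = 1369105.08
Denominator = 256 * 3600 = 921600
TSS = 1369105.08 / 921600 * 100
= 148.56

148.56 TSS
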